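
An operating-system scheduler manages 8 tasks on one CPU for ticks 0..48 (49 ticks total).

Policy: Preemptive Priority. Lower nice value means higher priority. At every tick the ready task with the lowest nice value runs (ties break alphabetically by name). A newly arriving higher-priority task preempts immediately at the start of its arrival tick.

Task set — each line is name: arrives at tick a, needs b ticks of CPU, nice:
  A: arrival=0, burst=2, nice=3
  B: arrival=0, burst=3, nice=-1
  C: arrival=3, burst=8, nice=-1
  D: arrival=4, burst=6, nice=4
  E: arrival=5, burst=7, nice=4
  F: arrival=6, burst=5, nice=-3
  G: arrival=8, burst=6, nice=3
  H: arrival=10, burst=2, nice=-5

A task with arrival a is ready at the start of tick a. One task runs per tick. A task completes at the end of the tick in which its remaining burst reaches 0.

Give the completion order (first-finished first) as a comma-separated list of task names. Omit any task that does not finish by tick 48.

t=0: ready={A,B} → run B
t=1: ready={A,B} → run B
t=2: ready={A,B} → run B
t=3: ready={A,C} → run C
t=4: ready={A,C,D} → run C
t=5: ready={A,C,D,E} → run C
t=6: ready={A,C,D,E,F} → run F
t=7: ready={A,C,D,E,F} → run F
t=8: ready={A,C,D,E,F,G} → run F
t=9: ready={A,C,D,E,F,G} → run F
t=10: ready={A,C,D,E,F,G,H} → run H
t=11: ready={A,C,D,E,F,G,H} → run H
t=12: ready={A,C,D,E,F,G} → run F
t=13: ready={A,C,D,E,G} → run C
t=14: ready={A,C,D,E,G} → run C
t=15: ready={A,C,D,E,G} → run C
t=16: ready={A,C,D,E,G} → run C
t=17: ready={A,C,D,E,G} → run C
t=18: ready={A,D,E,G} → run A
t=19: ready={A,D,E,G} → run A
t=20: ready={D,E,G} → run G
t=21: ready={D,E,G} → run G
t=22: ready={D,E,G} → run G
t=23: ready={D,E,G} → run G
t=24: ready={D,E,G} → run G
t=25: ready={D,E,G} → run G
t=26: ready={D,E} → run D
t=27: ready={D,E} → run D
t=28: ready={D,E} → run D
t=29: ready={D,E} → run D
t=30: ready={D,E} → run D
t=31: ready={D,E} → run D
t=32: ready={E} → run E
t=33: ready={E} → run E
t=34: ready={E} → run E
t=35: ready={E} → run E
t=36: ready={E} → run E
t=37: ready={E} → run E
t=38: ready={E} → run E
t=39: (idle)
t=40: (idle)
t=41: (idle)
t=42: (idle)
t=43: (idle)
t=44: (idle)
t=45: (idle)
t=46: (idle)
t=47: (idle)
t=48: (idle)

completion order = B, H, F, C, A, G, D, E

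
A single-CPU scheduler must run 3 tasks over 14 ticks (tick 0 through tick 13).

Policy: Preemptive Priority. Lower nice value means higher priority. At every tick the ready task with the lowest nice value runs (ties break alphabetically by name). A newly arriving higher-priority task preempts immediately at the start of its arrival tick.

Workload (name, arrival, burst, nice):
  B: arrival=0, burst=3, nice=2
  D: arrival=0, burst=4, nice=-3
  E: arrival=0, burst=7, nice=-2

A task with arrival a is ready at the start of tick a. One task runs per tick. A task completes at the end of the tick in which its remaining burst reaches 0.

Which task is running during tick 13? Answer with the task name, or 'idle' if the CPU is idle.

running at tick 13 = B

t=0: ready={B,D,E} → run D
t=1: ready={B,D,E} → run D
t=2: ready={B,D,E} → run D
t=3: ready={B,D,E} → run D
t=4: ready={B,E} → run E
t=5: ready={B,E} → run E
t=6: ready={B,E} → run E
t=7: ready={B,E} → run E
t=8: ready={B,E} → run E
t=9: ready={B,E} → run E
t=10: ready={B,E} → run E
t=11: ready={B} → run B
t=12: ready={B} → run B
t=13: ready={B} → run B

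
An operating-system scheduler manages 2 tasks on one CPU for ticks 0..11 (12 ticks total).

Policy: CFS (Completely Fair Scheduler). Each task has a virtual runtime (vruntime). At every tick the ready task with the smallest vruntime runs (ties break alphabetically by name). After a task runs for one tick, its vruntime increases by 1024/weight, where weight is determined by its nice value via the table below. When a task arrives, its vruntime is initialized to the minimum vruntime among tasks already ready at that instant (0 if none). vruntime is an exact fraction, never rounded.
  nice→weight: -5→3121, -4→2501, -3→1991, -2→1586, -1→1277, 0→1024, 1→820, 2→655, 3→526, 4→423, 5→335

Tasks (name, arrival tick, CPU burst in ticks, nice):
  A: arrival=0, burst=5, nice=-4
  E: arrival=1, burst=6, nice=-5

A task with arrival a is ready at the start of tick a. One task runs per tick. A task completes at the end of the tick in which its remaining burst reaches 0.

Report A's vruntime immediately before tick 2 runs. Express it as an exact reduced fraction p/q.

t=0: vr[A=0] → run A
t=1: vr[A=1024/2501 E=1024/2501] → run A
t=2: vr[A=2048/2501 E=1024/2501] → run E
t=3: vr[A=2048/2501 E=5756928/7805621] → run E
t=4: vr[A=2048/2501 E=8317952/7805621] → run A
t=5: vr[A=3072/2501 E=8317952/7805621] → run E
t=6: vr[A=3072/2501 E=10878976/7805621] → run A
t=7: vr[A=4096/2501 E=10878976/7805621] → run E
t=8: vr[A=4096/2501 E=13440000/7805621] → run A
t=9: vr[E=13440000/7805621] → run E
t=10: vr[E=16001024/7805621] → run E
t=11: (idle)

vruntime(A, start of tick 2) = 2048/2501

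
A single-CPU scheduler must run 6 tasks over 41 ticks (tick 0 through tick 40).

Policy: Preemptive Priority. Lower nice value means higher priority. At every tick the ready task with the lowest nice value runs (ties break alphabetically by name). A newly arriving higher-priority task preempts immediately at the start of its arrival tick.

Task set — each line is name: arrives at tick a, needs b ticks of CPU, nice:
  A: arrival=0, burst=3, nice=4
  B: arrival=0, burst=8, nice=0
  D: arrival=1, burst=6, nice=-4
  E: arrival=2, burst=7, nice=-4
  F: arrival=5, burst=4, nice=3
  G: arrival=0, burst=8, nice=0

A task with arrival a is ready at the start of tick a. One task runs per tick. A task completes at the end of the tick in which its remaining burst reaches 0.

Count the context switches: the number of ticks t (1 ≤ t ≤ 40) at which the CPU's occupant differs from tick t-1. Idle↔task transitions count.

t=0: ready={A,B,G} → run B
t=1: ready={A,B,D,G} → run D
t=2: ready={A,B,D,E,G} → run D
t=3: ready={A,B,D,E,G} → run D
t=4: ready={A,B,D,E,G} → run D
t=5: ready={A,B,D,E,F,G} → run D
t=6: ready={A,B,D,E,F,G} → run D
t=7: ready={A,B,E,F,G} → run E
t=8: ready={A,B,E,F,G} → run E
t=9: ready={A,B,E,F,G} → run E
t=10: ready={A,B,E,F,G} → run E
t=11: ready={A,B,E,F,G} → run E
t=12: ready={A,B,E,F,G} → run E
t=13: ready={A,B,E,F,G} → run E
t=14: ready={A,B,F,G} → run B
t=15: ready={A,B,F,G} → run B
t=16: ready={A,B,F,G} → run B
t=17: ready={A,B,F,G} → run B
t=18: ready={A,B,F,G} → run B
t=19: ready={A,B,F,G} → run B
t=20: ready={A,B,F,G} → run B
t=21: ready={A,F,G} → run G
t=22: ready={A,F,G} → run G
t=23: ready={A,F,G} → run G
t=24: ready={A,F,G} → run G
t=25: ready={A,F,G} → run G
t=26: ready={A,F,G} → run G
t=27: ready={A,F,G} → run G
t=28: ready={A,F,G} → run G
t=29: ready={A,F} → run F
t=30: ready={A,F} → run F
t=31: ready={A,F} → run F
t=32: ready={A,F} → run F
t=33: ready={A} → run A
t=34: ready={A} → run A
t=35: ready={A} → run A
t=36: (idle)
t=37: (idle)
t=38: (idle)
t=39: (idle)
t=40: (idle)

context switches = 7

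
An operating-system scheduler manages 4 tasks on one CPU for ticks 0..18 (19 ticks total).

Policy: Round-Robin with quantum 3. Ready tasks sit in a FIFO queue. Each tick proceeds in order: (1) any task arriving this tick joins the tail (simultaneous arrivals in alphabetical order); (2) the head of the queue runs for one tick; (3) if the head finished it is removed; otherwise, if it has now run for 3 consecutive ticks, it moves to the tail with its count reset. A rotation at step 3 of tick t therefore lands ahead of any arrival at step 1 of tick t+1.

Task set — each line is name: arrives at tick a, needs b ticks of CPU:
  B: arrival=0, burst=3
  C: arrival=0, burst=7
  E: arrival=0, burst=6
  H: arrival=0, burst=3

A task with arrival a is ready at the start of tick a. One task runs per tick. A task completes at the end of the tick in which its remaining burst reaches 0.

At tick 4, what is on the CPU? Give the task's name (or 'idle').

t=0: queue=[B,C,E,H] q_used=0 → run B
t=1: queue=[B,C,E,H] q_used=1 → run B
t=2: queue=[B,C,E,H] q_used=2 → run B
t=3: queue=[C,E,H] q_used=0 → run C
t=4: queue=[C,E,H] q_used=1 → run C
t=5: queue=[C,E,H] q_used=2 → run C
t=6: queue=[E,H,C] q_used=0 → run E
t=7: queue=[E,H,C] q_used=1 → run E
t=8: queue=[E,H,C] q_used=2 → run E
t=9: queue=[H,C,E] q_used=0 → run H
t=10: queue=[H,C,E] q_used=1 → run H
t=11: queue=[H,C,E] q_used=2 → run H
t=12: queue=[C,E] q_used=0 → run C
t=13: queue=[C,E] q_used=1 → run C
t=14: queue=[C,E] q_used=2 → run C
t=15: queue=[E,C] q_used=0 → run E
t=16: queue=[E,C] q_used=1 → run E
t=17: queue=[E,C] q_used=2 → run E
t=18: queue=[C] q_used=0 → run C

running at tick 4 = C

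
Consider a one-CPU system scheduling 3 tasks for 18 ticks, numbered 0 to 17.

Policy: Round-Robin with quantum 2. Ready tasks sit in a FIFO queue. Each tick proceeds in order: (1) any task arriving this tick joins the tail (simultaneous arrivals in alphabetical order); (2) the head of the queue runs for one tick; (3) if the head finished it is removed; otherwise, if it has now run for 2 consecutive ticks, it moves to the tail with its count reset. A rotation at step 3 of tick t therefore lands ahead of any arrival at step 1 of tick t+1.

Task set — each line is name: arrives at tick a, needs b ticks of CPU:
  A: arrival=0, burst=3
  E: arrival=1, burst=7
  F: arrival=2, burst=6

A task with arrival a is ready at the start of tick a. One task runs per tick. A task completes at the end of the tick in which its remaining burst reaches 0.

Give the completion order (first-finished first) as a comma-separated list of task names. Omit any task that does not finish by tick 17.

t=0: queue=[A] q_used=0 → run A
t=1: queue=[A,E] q_used=1 → run A
t=2: queue=[E,A,F] q_used=0 → run E
t=3: queue=[E,A,F] q_used=1 → run E
t=4: queue=[A,F,E] q_used=0 → run A
t=5: queue=[F,E] q_used=0 → run F
t=6: queue=[F,E] q_used=1 → run F
t=7: queue=[E,F] q_used=0 → run E
t=8: queue=[E,F] q_used=1 → run E
t=9: queue=[F,E] q_used=0 → run F
t=10: queue=[F,E] q_used=1 → run F
t=11: queue=[E,F] q_used=0 → run E
t=12: queue=[E,F] q_used=1 → run E
t=13: queue=[F,E] q_used=0 → run F
t=14: queue=[F,E] q_used=1 → run F
t=15: queue=[E] q_used=0 → run E
t=16: (idle)
t=17: (idle)

completion order = A, F, E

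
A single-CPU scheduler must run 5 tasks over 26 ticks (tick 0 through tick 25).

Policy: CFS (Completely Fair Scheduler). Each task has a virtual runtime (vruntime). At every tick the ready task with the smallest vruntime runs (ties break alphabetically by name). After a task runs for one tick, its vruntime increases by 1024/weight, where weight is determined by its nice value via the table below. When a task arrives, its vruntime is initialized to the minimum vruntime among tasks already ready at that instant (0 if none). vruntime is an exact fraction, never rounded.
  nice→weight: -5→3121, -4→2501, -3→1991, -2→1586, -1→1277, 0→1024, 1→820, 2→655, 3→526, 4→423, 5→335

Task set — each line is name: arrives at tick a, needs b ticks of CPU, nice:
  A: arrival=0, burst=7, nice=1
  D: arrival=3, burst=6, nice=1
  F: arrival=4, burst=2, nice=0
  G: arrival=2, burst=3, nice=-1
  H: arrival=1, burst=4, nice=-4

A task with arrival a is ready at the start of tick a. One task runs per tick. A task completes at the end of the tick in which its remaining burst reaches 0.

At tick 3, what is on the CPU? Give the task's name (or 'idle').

t=0: vr[A=0] → run A
t=1: vr[A=256/205 H=256/205] → run A
t=2: vr[A=512/205 G=256/205 H=256/205] → run G
t=3: vr[A=512/205 D=256/205 G=536832/261785 H=256/205] → run D
t=4: vr[A=512/205 D=512/205 F=256/205 G=536832/261785 H=256/205] → run F
t=5: vr[A=512/205 D=512/205 F=461/205 G=536832/261785 H=256/205] → run H
t=6: vr[A=512/205 D=512/205 F=461/205 G=536832/261785 H=20736/12505] → run H
t=7: vr[A=512/205 D=512/205 F=461/205 G=536832/261785 H=25856/12505] → run G
t=8: vr[A=512/205 D=512/205 F=461/205 G=746752/261785 H=25856/12505] → run H
t=9: vr[A=512/205 D=512/205 F=461/205 G=746752/261785 H=30976/12505] → run F
t=10: vr[A=512/205 D=512/205 G=746752/261785 H=30976/12505] → run H
t=11: vr[A=512/205 D=512/205 G=746752/261785] → run A
t=12: vr[A=768/205 D=512/205 G=746752/261785] → run D
t=13: vr[A=768/205 D=768/205 G=746752/261785] → run G
t=14: vr[A=768/205 D=768/205] → run A
t=15: vr[A=1024/205 D=768/205] → run D
t=16: vr[A=1024/205 D=1024/205] → run A
t=17: vr[A=256/41 D=1024/205] → run D
t=18: vr[A=256/41 D=256/41] → run A
t=19: vr[A=1536/205 D=256/41] → run D
t=20: vr[A=1536/205 D=1536/205] → run A
t=21: vr[D=1536/205] → run D
t=22: (idle)
t=23: (idle)
t=24: (idle)
t=25: (idle)

running at tick 3 = D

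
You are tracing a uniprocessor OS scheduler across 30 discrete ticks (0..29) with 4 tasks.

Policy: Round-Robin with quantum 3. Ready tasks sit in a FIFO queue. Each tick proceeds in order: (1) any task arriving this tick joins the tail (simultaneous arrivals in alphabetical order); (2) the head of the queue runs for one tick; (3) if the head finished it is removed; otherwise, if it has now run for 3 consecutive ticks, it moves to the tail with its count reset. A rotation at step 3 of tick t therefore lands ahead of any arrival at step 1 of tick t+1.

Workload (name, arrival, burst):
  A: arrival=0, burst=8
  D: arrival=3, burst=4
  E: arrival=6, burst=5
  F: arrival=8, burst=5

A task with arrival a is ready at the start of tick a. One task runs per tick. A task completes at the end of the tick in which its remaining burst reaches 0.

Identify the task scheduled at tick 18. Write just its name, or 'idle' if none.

running at tick 18 = E

t=0: queue=[A] q_used=0 → run A
t=1: queue=[A] q_used=1 → run A
t=2: queue=[A] q_used=2 → run A
t=3: queue=[A,D] q_used=0 → run A
t=4: queue=[A,D] q_used=1 → run A
t=5: queue=[A,D] q_used=2 → run A
t=6: queue=[D,A,E] q_used=0 → run D
t=7: queue=[D,A,E] q_used=1 → run D
t=8: queue=[D,A,E,F] q_used=2 → run D
t=9: queue=[A,E,F,D] q_used=0 → run A
t=10: queue=[A,E,F,D] q_used=1 → run A
t=11: queue=[E,F,D] q_used=0 → run E
t=12: queue=[E,F,D] q_used=1 → run E
t=13: queue=[E,F,D] q_used=2 → run E
t=14: queue=[F,D,E] q_used=0 → run F
t=15: queue=[F,D,E] q_used=1 → run F
t=16: queue=[F,D,E] q_used=2 → run F
t=17: queue=[D,E,F] q_used=0 → run D
t=18: queue=[E,F] q_used=0 → run E
t=19: queue=[E,F] q_used=1 → run E
t=20: queue=[F] q_used=0 → run F
t=21: queue=[F] q_used=1 → run F
t=22: (idle)
t=23: (idle)
t=24: (idle)
t=25: (idle)
t=26: (idle)
t=27: (idle)
t=28: (idle)
t=29: (idle)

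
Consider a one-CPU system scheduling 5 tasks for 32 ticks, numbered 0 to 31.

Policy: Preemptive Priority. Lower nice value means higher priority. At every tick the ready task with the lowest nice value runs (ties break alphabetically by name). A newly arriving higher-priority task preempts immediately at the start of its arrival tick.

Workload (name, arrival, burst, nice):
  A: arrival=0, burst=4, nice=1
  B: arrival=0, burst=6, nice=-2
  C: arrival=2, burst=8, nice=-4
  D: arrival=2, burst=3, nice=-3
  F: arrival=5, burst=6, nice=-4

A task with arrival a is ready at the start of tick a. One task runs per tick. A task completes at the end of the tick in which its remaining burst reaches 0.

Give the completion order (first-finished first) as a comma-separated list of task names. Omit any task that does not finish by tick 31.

t=0: ready={A,B} → run B
t=1: ready={A,B} → run B
t=2: ready={A,B,C,D} → run C
t=3: ready={A,B,C,D} → run C
t=4: ready={A,B,C,D} → run C
t=5: ready={A,B,C,D,F} → run C
t=6: ready={A,B,C,D,F} → run C
t=7: ready={A,B,C,D,F} → run C
t=8: ready={A,B,C,D,F} → run C
t=9: ready={A,B,C,D,F} → run C
t=10: ready={A,B,D,F} → run F
t=11: ready={A,B,D,F} → run F
t=12: ready={A,B,D,F} → run F
t=13: ready={A,B,D,F} → run F
t=14: ready={A,B,D,F} → run F
t=15: ready={A,B,D,F} → run F
t=16: ready={A,B,D} → run D
t=17: ready={A,B,D} → run D
t=18: ready={A,B,D} → run D
t=19: ready={A,B} → run B
t=20: ready={A,B} → run B
t=21: ready={A,B} → run B
t=22: ready={A,B} → run B
t=23: ready={A} → run A
t=24: ready={A} → run A
t=25: ready={A} → run A
t=26: ready={A} → run A
t=27: (idle)
t=28: (idle)
t=29: (idle)
t=30: (idle)
t=31: (idle)

completion order = C, F, D, B, A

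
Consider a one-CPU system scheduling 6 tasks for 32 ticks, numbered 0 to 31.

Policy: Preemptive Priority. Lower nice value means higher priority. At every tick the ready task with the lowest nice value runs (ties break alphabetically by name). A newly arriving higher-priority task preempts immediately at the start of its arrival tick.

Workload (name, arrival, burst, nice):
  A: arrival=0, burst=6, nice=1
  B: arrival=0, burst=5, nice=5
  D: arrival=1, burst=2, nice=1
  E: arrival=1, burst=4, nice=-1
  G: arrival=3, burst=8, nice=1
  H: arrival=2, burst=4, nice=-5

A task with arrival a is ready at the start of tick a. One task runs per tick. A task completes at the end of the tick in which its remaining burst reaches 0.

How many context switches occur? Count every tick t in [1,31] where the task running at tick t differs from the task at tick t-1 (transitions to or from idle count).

context switches = 8

t=0: ready={A,B} → run A
t=1: ready={A,B,D,E} → run E
t=2: ready={A,B,D,E,H} → run H
t=3: ready={A,B,D,E,G,H} → run H
t=4: ready={A,B,D,E,G,H} → run H
t=5: ready={A,B,D,E,G,H} → run H
t=6: ready={A,B,D,E,G} → run E
t=7: ready={A,B,D,E,G} → run E
t=8: ready={A,B,D,E,G} → run E
t=9: ready={A,B,D,G} → run A
t=10: ready={A,B,D,G} → run A
t=11: ready={A,B,D,G} → run A
t=12: ready={A,B,D,G} → run A
t=13: ready={A,B,D,G} → run A
t=14: ready={B,D,G} → run D
t=15: ready={B,D,G} → run D
t=16: ready={B,G} → run G
t=17: ready={B,G} → run G
t=18: ready={B,G} → run G
t=19: ready={B,G} → run G
t=20: ready={B,G} → run G
t=21: ready={B,G} → run G
t=22: ready={B,G} → run G
t=23: ready={B,G} → run G
t=24: ready={B} → run B
t=25: ready={B} → run B
t=26: ready={B} → run B
t=27: ready={B} → run B
t=28: ready={B} → run B
t=29: (idle)
t=30: (idle)
t=31: (idle)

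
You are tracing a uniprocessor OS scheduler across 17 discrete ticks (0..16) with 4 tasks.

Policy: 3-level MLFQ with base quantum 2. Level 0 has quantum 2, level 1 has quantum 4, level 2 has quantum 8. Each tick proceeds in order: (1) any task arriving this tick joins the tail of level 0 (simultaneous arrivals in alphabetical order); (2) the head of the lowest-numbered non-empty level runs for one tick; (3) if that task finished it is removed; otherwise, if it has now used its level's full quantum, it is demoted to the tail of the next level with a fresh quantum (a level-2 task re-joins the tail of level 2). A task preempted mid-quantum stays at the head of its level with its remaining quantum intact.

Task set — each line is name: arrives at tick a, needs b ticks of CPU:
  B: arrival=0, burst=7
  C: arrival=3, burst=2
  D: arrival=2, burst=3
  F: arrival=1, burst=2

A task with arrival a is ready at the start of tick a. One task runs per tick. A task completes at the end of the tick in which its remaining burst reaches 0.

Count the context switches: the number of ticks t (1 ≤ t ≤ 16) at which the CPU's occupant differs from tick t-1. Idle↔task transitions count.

t=0: L0/L1/L2 = B/-/- → run B
t=1: L0/L1/L2 = BF/-/- → run B
t=2: L0/L1/L2 = FD/B/- → run F
t=3: L0/L1/L2 = FDC/B/- → run F
t=4: L0/L1/L2 = DC/B/- → run D
t=5: L0/L1/L2 = DC/B/- → run D
t=6: L0/L1/L2 = C/BD/- → run C
t=7: L0/L1/L2 = C/BD/- → run C
t=8: L0/L1/L2 = -/BD/- → run B
t=9: L0/L1/L2 = -/BD/- → run B
t=10: L0/L1/L2 = -/BD/- → run B
t=11: L0/L1/L2 = -/BD/- → run B
t=12: L0/L1/L2 = -/D/B → run D
t=13: L0/L1/L2 = -/-/B → run B
t=14: (idle)
t=15: (idle)
t=16: (idle)

context switches = 7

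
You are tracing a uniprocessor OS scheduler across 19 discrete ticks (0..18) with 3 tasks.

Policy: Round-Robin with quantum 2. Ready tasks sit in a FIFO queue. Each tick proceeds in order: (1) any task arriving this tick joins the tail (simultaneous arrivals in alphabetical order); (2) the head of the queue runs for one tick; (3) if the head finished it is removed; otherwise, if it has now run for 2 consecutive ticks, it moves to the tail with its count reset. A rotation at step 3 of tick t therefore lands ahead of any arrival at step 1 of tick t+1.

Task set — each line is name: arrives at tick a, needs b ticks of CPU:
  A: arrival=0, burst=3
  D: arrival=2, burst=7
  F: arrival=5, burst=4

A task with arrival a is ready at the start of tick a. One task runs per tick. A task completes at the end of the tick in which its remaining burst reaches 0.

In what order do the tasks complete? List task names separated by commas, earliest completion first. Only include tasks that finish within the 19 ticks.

completion order = A, F, D

t=0: queue=[A] q_used=0 → run A
t=1: queue=[A] q_used=1 → run A
t=2: queue=[A,D] q_used=0 → run A
t=3: queue=[D] q_used=0 → run D
t=4: queue=[D] q_used=1 → run D
t=5: queue=[D,F] q_used=0 → run D
t=6: queue=[D,F] q_used=1 → run D
t=7: queue=[F,D] q_used=0 → run F
t=8: queue=[F,D] q_used=1 → run F
t=9: queue=[D,F] q_used=0 → run D
t=10: queue=[D,F] q_used=1 → run D
t=11: queue=[F,D] q_used=0 → run F
t=12: queue=[F,D] q_used=1 → run F
t=13: queue=[D] q_used=0 → run D
t=14: (idle)
t=15: (idle)
t=16: (idle)
t=17: (idle)
t=18: (idle)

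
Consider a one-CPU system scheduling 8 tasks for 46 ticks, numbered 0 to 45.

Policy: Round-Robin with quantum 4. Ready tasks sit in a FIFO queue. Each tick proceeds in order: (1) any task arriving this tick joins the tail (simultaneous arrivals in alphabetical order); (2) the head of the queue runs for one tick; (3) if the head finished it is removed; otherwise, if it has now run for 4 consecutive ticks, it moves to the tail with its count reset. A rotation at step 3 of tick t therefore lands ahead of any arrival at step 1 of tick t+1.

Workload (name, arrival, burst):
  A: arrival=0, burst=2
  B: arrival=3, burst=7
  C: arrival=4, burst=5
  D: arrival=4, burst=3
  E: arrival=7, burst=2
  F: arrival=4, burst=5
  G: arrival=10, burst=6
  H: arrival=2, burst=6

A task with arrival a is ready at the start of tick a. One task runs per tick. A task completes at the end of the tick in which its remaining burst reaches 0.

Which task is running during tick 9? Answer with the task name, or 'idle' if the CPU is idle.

t=0: queue=[A] q_used=0 → run A
t=1: queue=[A] q_used=1 → run A
t=2: queue=[H] q_used=0 → run H
t=3: queue=[H,B] q_used=1 → run H
t=4: queue=[H,B,C,D,F] q_used=2 → run H
t=5: queue=[H,B,C,D,F] q_used=3 → run H
t=6: queue=[B,C,D,F,H] q_used=0 → run B
t=7: queue=[B,C,D,F,H,E] q_used=1 → run B
t=8: queue=[B,C,D,F,H,E] q_used=2 → run B
t=9: queue=[B,C,D,F,H,E] q_used=3 → run B
t=10: queue=[C,D,F,H,E,B,G] q_used=0 → run C
t=11: queue=[C,D,F,H,E,B,G] q_used=1 → run C
t=12: queue=[C,D,F,H,E,B,G] q_used=2 → run C
t=13: queue=[C,D,F,H,E,B,G] q_used=3 → run C
t=14: queue=[D,F,H,E,B,G,C] q_used=0 → run D
t=15: queue=[D,F,H,E,B,G,C] q_used=1 → run D
t=16: queue=[D,F,H,E,B,G,C] q_used=2 → run D
t=17: queue=[F,H,E,B,G,C] q_used=0 → run F
t=18: queue=[F,H,E,B,G,C] q_used=1 → run F
t=19: queue=[F,H,E,B,G,C] q_used=2 → run F
t=20: queue=[F,H,E,B,G,C] q_used=3 → run F
t=21: queue=[H,E,B,G,C,F] q_used=0 → run H
t=22: queue=[H,E,B,G,C,F] q_used=1 → run H
t=23: queue=[E,B,G,C,F] q_used=0 → run E
t=24: queue=[E,B,G,C,F] q_used=1 → run E
t=25: queue=[B,G,C,F] q_used=0 → run B
t=26: queue=[B,G,C,F] q_used=1 → run B
t=27: queue=[B,G,C,F] q_used=2 → run B
t=28: queue=[G,C,F] q_used=0 → run G
t=29: queue=[G,C,F] q_used=1 → run G
t=30: queue=[G,C,F] q_used=2 → run G
t=31: queue=[G,C,F] q_used=3 → run G
t=32: queue=[C,F,G] q_used=0 → run C
t=33: queue=[F,G] q_used=0 → run F
t=34: queue=[G] q_used=0 → run G
t=35: queue=[G] q_used=1 → run G
t=36: (idle)
t=37: (idle)
t=38: (idle)
t=39: (idle)
t=40: (idle)
t=41: (idle)
t=42: (idle)
t=43: (idle)
t=44: (idle)
t=45: (idle)

running at tick 9 = B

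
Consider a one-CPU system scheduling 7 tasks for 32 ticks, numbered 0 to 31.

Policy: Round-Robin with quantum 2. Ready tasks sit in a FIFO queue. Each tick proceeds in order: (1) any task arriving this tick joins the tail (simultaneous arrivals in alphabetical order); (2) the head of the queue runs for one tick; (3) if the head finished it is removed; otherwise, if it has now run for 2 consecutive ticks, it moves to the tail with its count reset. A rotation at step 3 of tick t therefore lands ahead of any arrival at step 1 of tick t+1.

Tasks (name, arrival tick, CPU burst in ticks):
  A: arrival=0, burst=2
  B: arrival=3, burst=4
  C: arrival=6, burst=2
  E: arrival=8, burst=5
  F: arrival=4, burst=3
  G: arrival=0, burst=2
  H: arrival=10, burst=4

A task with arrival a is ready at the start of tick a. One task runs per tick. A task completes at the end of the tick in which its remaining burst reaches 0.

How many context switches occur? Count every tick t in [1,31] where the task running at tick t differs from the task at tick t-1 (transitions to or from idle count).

t=0: queue=[A,G] q_used=0 → run A
t=1: queue=[A,G] q_used=1 → run A
t=2: queue=[G] q_used=0 → run G
t=3: queue=[G,B] q_used=1 → run G
t=4: queue=[B,F] q_used=0 → run B
t=5: queue=[B,F] q_used=1 → run B
t=6: queue=[F,B,C] q_used=0 → run F
t=7: queue=[F,B,C] q_used=1 → run F
t=8: queue=[B,C,F,E] q_used=0 → run B
t=9: queue=[B,C,F,E] q_used=1 → run B
t=10: queue=[C,F,E,H] q_used=0 → run C
t=11: queue=[C,F,E,H] q_used=1 → run C
t=12: queue=[F,E,H] q_used=0 → run F
t=13: queue=[E,H] q_used=0 → run E
t=14: queue=[E,H] q_used=1 → run E
t=15: queue=[H,E] q_used=0 → run H
t=16: queue=[H,E] q_used=1 → run H
t=17: queue=[E,H] q_used=0 → run E
t=18: queue=[E,H] q_used=1 → run E
t=19: queue=[H,E] q_used=0 → run H
t=20: queue=[H,E] q_used=1 → run H
t=21: queue=[E] q_used=0 → run E
t=22: (idle)
t=23: (idle)
t=24: (idle)
t=25: (idle)
t=26: (idle)
t=27: (idle)
t=28: (idle)
t=29: (idle)
t=30: (idle)
t=31: (idle)

context switches = 12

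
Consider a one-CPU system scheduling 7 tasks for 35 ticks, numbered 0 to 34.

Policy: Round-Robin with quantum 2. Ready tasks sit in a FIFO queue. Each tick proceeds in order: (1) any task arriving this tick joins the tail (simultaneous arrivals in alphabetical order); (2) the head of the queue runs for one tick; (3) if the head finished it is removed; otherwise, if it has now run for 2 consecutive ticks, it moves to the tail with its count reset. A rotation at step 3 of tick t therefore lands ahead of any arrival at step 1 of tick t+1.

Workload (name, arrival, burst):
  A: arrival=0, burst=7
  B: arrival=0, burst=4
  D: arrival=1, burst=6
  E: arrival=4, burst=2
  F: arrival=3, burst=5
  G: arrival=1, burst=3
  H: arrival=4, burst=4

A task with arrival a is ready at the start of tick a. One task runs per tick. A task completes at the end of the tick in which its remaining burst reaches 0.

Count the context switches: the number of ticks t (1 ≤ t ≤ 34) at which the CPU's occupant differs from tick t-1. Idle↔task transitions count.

context switches = 17

t=0: queue=[A,B] q_used=0 → run A
t=1: queue=[A,B,D,G] q_used=1 → run A
t=2: queue=[B,D,G,A] q_used=0 → run B
t=3: queue=[B,D,G,A,F] q_used=1 → run B
t=4: queue=[D,G,A,F,B,E,H] q_used=0 → run D
t=5: queue=[D,G,A,F,B,E,H] q_used=1 → run D
t=6: queue=[G,A,F,B,E,H,D] q_used=0 → run G
t=7: queue=[G,A,F,B,E,H,D] q_used=1 → run G
t=8: queue=[A,F,B,E,H,D,G] q_used=0 → run A
t=9: queue=[A,F,B,E,H,D,G] q_used=1 → run A
t=10: queue=[F,B,E,H,D,G,A] q_used=0 → run F
t=11: queue=[F,B,E,H,D,G,A] q_used=1 → run F
t=12: queue=[B,E,H,D,G,A,F] q_used=0 → run B
t=13: queue=[B,E,H,D,G,A,F] q_used=1 → run B
t=14: queue=[E,H,D,G,A,F] q_used=0 → run E
t=15: queue=[E,H,D,G,A,F] q_used=1 → run E
t=16: queue=[H,D,G,A,F] q_used=0 → run H
t=17: queue=[H,D,G,A,F] q_used=1 → run H
t=18: queue=[D,G,A,F,H] q_used=0 → run D
t=19: queue=[D,G,A,F,H] q_used=1 → run D
t=20: queue=[G,A,F,H,D] q_used=0 → run G
t=21: queue=[A,F,H,D] q_used=0 → run A
t=22: queue=[A,F,H,D] q_used=1 → run A
t=23: queue=[F,H,D,A] q_used=0 → run F
t=24: queue=[F,H,D,A] q_used=1 → run F
t=25: queue=[H,D,A,F] q_used=0 → run H
t=26: queue=[H,D,A,F] q_used=1 → run H
t=27: queue=[D,A,F] q_used=0 → run D
t=28: queue=[D,A,F] q_used=1 → run D
t=29: queue=[A,F] q_used=0 → run A
t=30: queue=[F] q_used=0 → run F
t=31: (idle)
t=32: (idle)
t=33: (idle)
t=34: (idle)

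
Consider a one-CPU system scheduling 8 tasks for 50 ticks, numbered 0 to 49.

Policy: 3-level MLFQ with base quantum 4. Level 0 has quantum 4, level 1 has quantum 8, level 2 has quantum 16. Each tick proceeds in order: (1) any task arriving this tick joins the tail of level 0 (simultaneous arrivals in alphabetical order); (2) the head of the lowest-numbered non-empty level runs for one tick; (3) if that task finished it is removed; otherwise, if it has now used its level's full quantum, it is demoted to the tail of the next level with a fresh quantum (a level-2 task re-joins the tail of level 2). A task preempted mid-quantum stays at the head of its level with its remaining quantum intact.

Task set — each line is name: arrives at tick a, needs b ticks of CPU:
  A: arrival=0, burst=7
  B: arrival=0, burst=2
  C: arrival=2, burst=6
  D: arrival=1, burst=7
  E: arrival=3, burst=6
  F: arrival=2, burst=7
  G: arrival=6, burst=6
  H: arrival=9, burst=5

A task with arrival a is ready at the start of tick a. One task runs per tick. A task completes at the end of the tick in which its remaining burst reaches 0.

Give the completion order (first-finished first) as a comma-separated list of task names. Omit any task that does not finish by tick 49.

completion order = B, A, D, C, F, E, G, H

t=0: L0/L1/L2 = AB/-/- → run A
t=1: L0/L1/L2 = ABD/-/- → run A
t=2: L0/L1/L2 = ABDCF/-/- → run A
t=3: L0/L1/L2 = ABDCFE/-/- → run A
t=4: L0/L1/L2 = BDCFE/A/- → run B
t=5: L0/L1/L2 = BDCFE/A/- → run B
t=6: L0/L1/L2 = DCFEG/A/- → run D
t=7: L0/L1/L2 = DCFEG/A/- → run D
t=8: L0/L1/L2 = DCFEG/A/- → run D
t=9: L0/L1/L2 = DCFEGH/A/- → run D
t=10: L0/L1/L2 = CFEGH/AD/- → run C
t=11: L0/L1/L2 = CFEGH/AD/- → run C
t=12: L0/L1/L2 = CFEGH/AD/- → run C
t=13: L0/L1/L2 = CFEGH/AD/- → run C
t=14: L0/L1/L2 = FEGH/ADC/- → run F
t=15: L0/L1/L2 = FEGH/ADC/- → run F
t=16: L0/L1/L2 = FEGH/ADC/- → run F
t=17: L0/L1/L2 = FEGH/ADC/- → run F
t=18: L0/L1/L2 = EGH/ADCF/- → run E
t=19: L0/L1/L2 = EGH/ADCF/- → run E
t=20: L0/L1/L2 = EGH/ADCF/- → run E
t=21: L0/L1/L2 = EGH/ADCF/- → run E
t=22: L0/L1/L2 = GH/ADCFE/- → run G
t=23: L0/L1/L2 = GH/ADCFE/- → run G
t=24: L0/L1/L2 = GH/ADCFE/- → run G
t=25: L0/L1/L2 = GH/ADCFE/- → run G
t=26: L0/L1/L2 = H/ADCFEG/- → run H
t=27: L0/L1/L2 = H/ADCFEG/- → run H
t=28: L0/L1/L2 = H/ADCFEG/- → run H
t=29: L0/L1/L2 = H/ADCFEG/- → run H
t=30: L0/L1/L2 = -/ADCFEGH/- → run A
t=31: L0/L1/L2 = -/ADCFEGH/- → run A
t=32: L0/L1/L2 = -/ADCFEGH/- → run A
t=33: L0/L1/L2 = -/DCFEGH/- → run D
t=34: L0/L1/L2 = -/DCFEGH/- → run D
t=35: L0/L1/L2 = -/DCFEGH/- → run D
t=36: L0/L1/L2 = -/CFEGH/- → run C
t=37: L0/L1/L2 = -/CFEGH/- → run C
t=38: L0/L1/L2 = -/FEGH/- → run F
t=39: L0/L1/L2 = -/FEGH/- → run F
t=40: L0/L1/L2 = -/FEGH/- → run F
t=41: L0/L1/L2 = -/EGH/- → run E
t=42: L0/L1/L2 = -/EGH/- → run E
t=43: L0/L1/L2 = -/GH/- → run G
t=44: L0/L1/L2 = -/GH/- → run G
t=45: L0/L1/L2 = -/H/- → run H
t=46: (idle)
t=47: (idle)
t=48: (idle)
t=49: (idle)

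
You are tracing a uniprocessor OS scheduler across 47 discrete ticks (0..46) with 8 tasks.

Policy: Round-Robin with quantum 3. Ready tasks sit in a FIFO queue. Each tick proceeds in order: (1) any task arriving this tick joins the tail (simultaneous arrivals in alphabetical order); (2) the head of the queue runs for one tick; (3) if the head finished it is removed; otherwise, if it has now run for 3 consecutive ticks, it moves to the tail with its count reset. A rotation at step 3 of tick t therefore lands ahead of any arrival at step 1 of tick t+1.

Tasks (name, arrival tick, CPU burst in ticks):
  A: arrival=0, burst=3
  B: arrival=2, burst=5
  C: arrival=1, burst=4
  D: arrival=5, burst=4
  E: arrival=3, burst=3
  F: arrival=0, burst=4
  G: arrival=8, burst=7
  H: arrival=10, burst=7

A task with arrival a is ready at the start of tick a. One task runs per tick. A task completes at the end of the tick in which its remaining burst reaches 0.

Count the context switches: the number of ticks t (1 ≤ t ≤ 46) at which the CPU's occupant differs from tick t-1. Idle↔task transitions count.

t=0: queue=[A,F] q_used=0 → run A
t=1: queue=[A,F,C] q_used=1 → run A
t=2: queue=[A,F,C,B] q_used=2 → run A
t=3: queue=[F,C,B,E] q_used=0 → run F
t=4: queue=[F,C,B,E] q_used=1 → run F
t=5: queue=[F,C,B,E,D] q_used=2 → run F
t=6: queue=[C,B,E,D,F] q_used=0 → run C
t=7: queue=[C,B,E,D,F] q_used=1 → run C
t=8: queue=[C,B,E,D,F,G] q_used=2 → run C
t=9: queue=[B,E,D,F,G,C] q_used=0 → run B
t=10: queue=[B,E,D,F,G,C,H] q_used=1 → run B
t=11: queue=[B,E,D,F,G,C,H] q_used=2 → run B
t=12: queue=[E,D,F,G,C,H,B] q_used=0 → run E
t=13: queue=[E,D,F,G,C,H,B] q_used=1 → run E
t=14: queue=[E,D,F,G,C,H,B] q_used=2 → run E
t=15: queue=[D,F,G,C,H,B] q_used=0 → run D
t=16: queue=[D,F,G,C,H,B] q_used=1 → run D
t=17: queue=[D,F,G,C,H,B] q_used=2 → run D
t=18: queue=[F,G,C,H,B,D] q_used=0 → run F
t=19: queue=[G,C,H,B,D] q_used=0 → run G
t=20: queue=[G,C,H,B,D] q_used=1 → run G
t=21: queue=[G,C,H,B,D] q_used=2 → run G
t=22: queue=[C,H,B,D,G] q_used=0 → run C
t=23: queue=[H,B,D,G] q_used=0 → run H
t=24: queue=[H,B,D,G] q_used=1 → run H
t=25: queue=[H,B,D,G] q_used=2 → run H
t=26: queue=[B,D,G,H] q_used=0 → run B
t=27: queue=[B,D,G,H] q_used=1 → run B
t=28: queue=[D,G,H] q_used=0 → run D
t=29: queue=[G,H] q_used=0 → run G
t=30: queue=[G,H] q_used=1 → run G
t=31: queue=[G,H] q_used=2 → run G
t=32: queue=[H,G] q_used=0 → run H
t=33: queue=[H,G] q_used=1 → run H
t=34: queue=[H,G] q_used=2 → run H
t=35: queue=[G,H] q_used=0 → run G
t=36: queue=[H] q_used=0 → run H
t=37: (idle)
t=38: (idle)
t=39: (idle)
t=40: (idle)
t=41: (idle)
t=42: (idle)
t=43: (idle)
t=44: (idle)
t=45: (idle)
t=46: (idle)

context switches = 16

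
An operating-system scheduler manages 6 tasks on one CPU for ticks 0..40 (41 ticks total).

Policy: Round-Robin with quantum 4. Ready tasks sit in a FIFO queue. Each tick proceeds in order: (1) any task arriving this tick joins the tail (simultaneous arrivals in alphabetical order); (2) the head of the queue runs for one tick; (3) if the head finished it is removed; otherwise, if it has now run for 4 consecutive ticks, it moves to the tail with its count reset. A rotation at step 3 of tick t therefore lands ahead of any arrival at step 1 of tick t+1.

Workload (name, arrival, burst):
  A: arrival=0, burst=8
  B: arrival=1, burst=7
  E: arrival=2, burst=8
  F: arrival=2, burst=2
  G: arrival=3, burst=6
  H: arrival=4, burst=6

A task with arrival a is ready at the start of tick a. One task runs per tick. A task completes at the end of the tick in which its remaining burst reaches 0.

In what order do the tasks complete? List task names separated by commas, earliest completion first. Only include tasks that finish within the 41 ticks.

t=0: queue=[A] q_used=0 → run A
t=1: queue=[A,B] q_used=1 → run A
t=2: queue=[A,B,E,F] q_used=2 → run A
t=3: queue=[A,B,E,F,G] q_used=3 → run A
t=4: queue=[B,E,F,G,A,H] q_used=0 → run B
t=5: queue=[B,E,F,G,A,H] q_used=1 → run B
t=6: queue=[B,E,F,G,A,H] q_used=2 → run B
t=7: queue=[B,E,F,G,A,H] q_used=3 → run B
t=8: queue=[E,F,G,A,H,B] q_used=0 → run E
t=9: queue=[E,F,G,A,H,B] q_used=1 → run E
t=10: queue=[E,F,G,A,H,B] q_used=2 → run E
t=11: queue=[E,F,G,A,H,B] q_used=3 → run E
t=12: queue=[F,G,A,H,B,E] q_used=0 → run F
t=13: queue=[F,G,A,H,B,E] q_used=1 → run F
t=14: queue=[G,A,H,B,E] q_used=0 → run G
t=15: queue=[G,A,H,B,E] q_used=1 → run G
t=16: queue=[G,A,H,B,E] q_used=2 → run G
t=17: queue=[G,A,H,B,E] q_used=3 → run G
t=18: queue=[A,H,B,E,G] q_used=0 → run A
t=19: queue=[A,H,B,E,G] q_used=1 → run A
t=20: queue=[A,H,B,E,G] q_used=2 → run A
t=21: queue=[A,H,B,E,G] q_used=3 → run A
t=22: queue=[H,B,E,G] q_used=0 → run H
t=23: queue=[H,B,E,G] q_used=1 → run H
t=24: queue=[H,B,E,G] q_used=2 → run H
t=25: queue=[H,B,E,G] q_used=3 → run H
t=26: queue=[B,E,G,H] q_used=0 → run B
t=27: queue=[B,E,G,H] q_used=1 → run B
t=28: queue=[B,E,G,H] q_used=2 → run B
t=29: queue=[E,G,H] q_used=0 → run E
t=30: queue=[E,G,H] q_used=1 → run E
t=31: queue=[E,G,H] q_used=2 → run E
t=32: queue=[E,G,H] q_used=3 → run E
t=33: queue=[G,H] q_used=0 → run G
t=34: queue=[G,H] q_used=1 → run G
t=35: queue=[H] q_used=0 → run H
t=36: queue=[H] q_used=1 → run H
t=37: (idle)
t=38: (idle)
t=39: (idle)
t=40: (idle)

completion order = F, A, B, E, G, H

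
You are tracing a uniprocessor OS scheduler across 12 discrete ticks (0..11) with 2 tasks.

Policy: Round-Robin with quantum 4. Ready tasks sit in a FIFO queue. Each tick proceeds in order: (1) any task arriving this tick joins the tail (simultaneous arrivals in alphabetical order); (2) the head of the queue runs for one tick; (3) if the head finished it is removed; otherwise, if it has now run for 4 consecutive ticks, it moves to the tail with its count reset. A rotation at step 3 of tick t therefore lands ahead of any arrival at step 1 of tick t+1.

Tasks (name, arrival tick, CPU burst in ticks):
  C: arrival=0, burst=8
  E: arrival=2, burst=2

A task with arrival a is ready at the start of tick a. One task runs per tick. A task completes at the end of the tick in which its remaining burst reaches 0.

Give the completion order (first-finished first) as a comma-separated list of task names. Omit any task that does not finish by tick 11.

t=0: queue=[C] q_used=0 → run C
t=1: queue=[C] q_used=1 → run C
t=2: queue=[C,E] q_used=2 → run C
t=3: queue=[C,E] q_used=3 → run C
t=4: queue=[E,C] q_used=0 → run E
t=5: queue=[E,C] q_used=1 → run E
t=6: queue=[C] q_used=0 → run C
t=7: queue=[C] q_used=1 → run C
t=8: queue=[C] q_used=2 → run C
t=9: queue=[C] q_used=3 → run C
t=10: (idle)
t=11: (idle)

completion order = E, C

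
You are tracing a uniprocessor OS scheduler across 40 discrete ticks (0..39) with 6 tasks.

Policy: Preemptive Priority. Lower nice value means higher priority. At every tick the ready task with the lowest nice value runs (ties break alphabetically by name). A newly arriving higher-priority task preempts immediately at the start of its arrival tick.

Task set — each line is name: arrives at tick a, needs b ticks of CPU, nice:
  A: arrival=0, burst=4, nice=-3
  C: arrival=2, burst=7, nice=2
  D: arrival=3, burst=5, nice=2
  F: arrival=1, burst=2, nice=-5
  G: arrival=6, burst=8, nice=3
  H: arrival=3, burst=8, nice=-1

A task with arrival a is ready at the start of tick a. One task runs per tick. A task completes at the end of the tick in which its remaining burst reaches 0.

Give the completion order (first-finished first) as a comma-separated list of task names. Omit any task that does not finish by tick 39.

t=0: ready={A} → run A
t=1: ready={A,F} → run F
t=2: ready={A,C,F} → run F
t=3: ready={A,C,D,H} → run A
t=4: ready={A,C,D,H} → run A
t=5: ready={A,C,D,H} → run A
t=6: ready={C,D,G,H} → run H
t=7: ready={C,D,G,H} → run H
t=8: ready={C,D,G,H} → run H
t=9: ready={C,D,G,H} → run H
t=10: ready={C,D,G,H} → run H
t=11: ready={C,D,G,H} → run H
t=12: ready={C,D,G,H} → run H
t=13: ready={C,D,G,H} → run H
t=14: ready={C,D,G} → run C
t=15: ready={C,D,G} → run C
t=16: ready={C,D,G} → run C
t=17: ready={C,D,G} → run C
t=18: ready={C,D,G} → run C
t=19: ready={C,D,G} → run C
t=20: ready={C,D,G} → run C
t=21: ready={D,G} → run D
t=22: ready={D,G} → run D
t=23: ready={D,G} → run D
t=24: ready={D,G} → run D
t=25: ready={D,G} → run D
t=26: ready={G} → run G
t=27: ready={G} → run G
t=28: ready={G} → run G
t=29: ready={G} → run G
t=30: ready={G} → run G
t=31: ready={G} → run G
t=32: ready={G} → run G
t=33: ready={G} → run G
t=34: (idle)
t=35: (idle)
t=36: (idle)
t=37: (idle)
t=38: (idle)
t=39: (idle)

completion order = F, A, H, C, D, G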